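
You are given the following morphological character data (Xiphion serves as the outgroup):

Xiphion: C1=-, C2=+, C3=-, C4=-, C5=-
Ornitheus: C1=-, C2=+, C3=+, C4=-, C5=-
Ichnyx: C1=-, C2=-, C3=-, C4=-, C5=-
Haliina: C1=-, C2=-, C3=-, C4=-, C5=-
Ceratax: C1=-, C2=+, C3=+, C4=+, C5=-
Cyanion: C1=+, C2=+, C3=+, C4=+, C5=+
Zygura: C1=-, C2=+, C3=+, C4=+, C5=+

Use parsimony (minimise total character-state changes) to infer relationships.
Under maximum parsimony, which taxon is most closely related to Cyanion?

Character polarity is set by the outgroup: the derived state is whichever differs from the outgroup's state, so for C2 the derived state is '-', and for the remaining characters it is '+'.
C1: derived state '+' in Cyanion only — an autapomorphy, so it tells us nothing about relationships among taxa.
C2 (derived state '-') is shared by Haliina and Ichnyx — a synapomorphy uniting that clade.
Only Ceratax, Cyanion, Ornitheus, and Zygura show the derived state '+' for C3, supporting them as a clade.
C4 (derived state '+') is shared by Ceratax, Cyanion, and Zygura — a synapomorphy uniting that clade.
C5: derived state '+' in Cyanion and Zygura only — synapomorphy for {Cyanion, Zygura}.
Most parsimonious ingroup topology: ((Ornitheus,(Ceratax,(Cyanion,Zygura))),(Ichnyx,Haliina)).
Cyanion and Zygura form a cherry on this tree, so they are sister taxa.

Zygura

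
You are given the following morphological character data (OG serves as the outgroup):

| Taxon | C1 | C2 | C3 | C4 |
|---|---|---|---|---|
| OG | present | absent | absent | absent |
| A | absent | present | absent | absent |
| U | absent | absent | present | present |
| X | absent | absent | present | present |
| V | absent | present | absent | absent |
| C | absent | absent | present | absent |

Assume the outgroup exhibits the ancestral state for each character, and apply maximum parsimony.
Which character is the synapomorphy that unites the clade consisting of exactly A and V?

C2

Character polarity is set by the outgroup: the derived state is whichever differs from the outgroup's state, so for C1 the derived state is 'absent', and for the remaining characters it is 'present'.
C1 (derived state 'absent') is shared by all ingroup taxa — unites the whole ingroup.
C2: derived state 'present' in A and V only — synapomorphy for {A, V}.
C3: derived state 'present' in C, U, and X only — synapomorphy for {C, U, X}.
C4: derived state 'present' in U and X only — synapomorphy for {U, X}.
Most parsimonious ingroup topology: ((A,V),((U,X),C)).
The clade {A, V} is supported by C2: its derived state 'present' occurs in exactly those taxa and in no other taxon (including the outgroup).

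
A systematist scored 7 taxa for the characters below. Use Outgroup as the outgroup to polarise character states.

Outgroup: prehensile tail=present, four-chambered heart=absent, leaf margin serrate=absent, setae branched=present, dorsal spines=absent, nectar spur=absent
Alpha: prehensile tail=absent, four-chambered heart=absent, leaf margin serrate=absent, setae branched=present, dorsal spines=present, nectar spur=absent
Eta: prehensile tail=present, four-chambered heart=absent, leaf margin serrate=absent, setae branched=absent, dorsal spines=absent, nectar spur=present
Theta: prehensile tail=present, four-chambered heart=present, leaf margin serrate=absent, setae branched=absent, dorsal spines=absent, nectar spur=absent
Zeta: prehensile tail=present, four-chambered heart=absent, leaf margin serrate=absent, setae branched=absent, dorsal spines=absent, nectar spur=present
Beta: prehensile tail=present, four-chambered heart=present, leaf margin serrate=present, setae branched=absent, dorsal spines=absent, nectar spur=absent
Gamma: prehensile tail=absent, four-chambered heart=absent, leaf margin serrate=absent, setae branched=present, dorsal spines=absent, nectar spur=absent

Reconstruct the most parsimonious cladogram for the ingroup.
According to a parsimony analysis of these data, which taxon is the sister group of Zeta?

Character polarity is set by the outgroup: the derived state is whichever differs from the outgroup's state, so for prehensile tail, setae branched the derived state is 'absent', and for the remaining characters it is 'present'.
prehensile tail (derived state 'absent') is shared by Alpha and Gamma — a synapomorphy uniting that clade.
Only Beta and Theta show the derived state 'present' for four-chambered heart, supporting them as a clade.
leaf margin serrate (derived state 'present') is unique to Beta (autapomorphy; uninformative for grouping).
setae branched (derived state 'absent') is shared by Beta, Eta, Theta, and Zeta — a synapomorphy uniting that clade.
dorsal spines: derived state 'present' in Alpha only — an autapomorphy, so it tells us nothing about relationships among taxa.
nectar spur (derived state 'present') is shared by Eta and Zeta — a synapomorphy uniting that clade.
Most parsimonious ingroup topology: ((Alpha,Gamma),((Eta,Zeta),(Theta,Beta))).
Zeta and Eta form a cherry on this tree, so they are sister taxa.

Eta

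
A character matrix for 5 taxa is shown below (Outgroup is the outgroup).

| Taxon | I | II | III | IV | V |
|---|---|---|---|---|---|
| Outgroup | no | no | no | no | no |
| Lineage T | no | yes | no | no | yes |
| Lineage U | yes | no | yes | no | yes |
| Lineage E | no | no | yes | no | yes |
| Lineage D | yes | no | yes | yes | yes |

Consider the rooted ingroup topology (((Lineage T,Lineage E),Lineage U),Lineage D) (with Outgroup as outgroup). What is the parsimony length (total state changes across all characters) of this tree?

7

Map each character onto (((Lineage T,Lineage E),Lineage U),Lineage D) (rooted by Outgroup) and count the minimum state changes it requires (Fitch parsimony):
I: 2; II: 1; III: 2; IV: 1; V: 1.
Total tree length = 7.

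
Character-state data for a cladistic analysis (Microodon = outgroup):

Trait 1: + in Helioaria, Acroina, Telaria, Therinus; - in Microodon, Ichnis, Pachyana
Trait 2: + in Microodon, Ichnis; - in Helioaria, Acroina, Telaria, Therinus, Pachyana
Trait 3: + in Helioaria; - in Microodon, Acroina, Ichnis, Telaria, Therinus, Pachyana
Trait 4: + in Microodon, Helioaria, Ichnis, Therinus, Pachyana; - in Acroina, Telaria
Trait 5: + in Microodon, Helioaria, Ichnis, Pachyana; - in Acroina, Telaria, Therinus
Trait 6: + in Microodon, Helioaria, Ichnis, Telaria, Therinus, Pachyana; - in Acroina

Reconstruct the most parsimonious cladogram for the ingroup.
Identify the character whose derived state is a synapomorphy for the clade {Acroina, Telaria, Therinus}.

Trait 5

Character polarity is set by the outgroup: the derived state is whichever differs from the outgroup's state, so for Trait 2, Trait 4, Trait 5, Trait 6 the derived state is '-', and for the remaining characters it is '+'.
Trait 1 (derived state '+') is shared by Acroina, Helioaria, Telaria, and Therinus — a synapomorphy uniting that clade.
Only Acroina, Helioaria, Pachyana, Telaria, and Therinus show the derived state '-' for Trait 2, supporting them as a clade.
Trait 3: derived state '+' in Helioaria only — an autapomorphy, so it tells us nothing about relationships among taxa.
Trait 4 (derived state '-') is shared by Acroina and Telaria — a synapomorphy uniting that clade.
Trait 5: derived state '-' in Acroina, Telaria, and Therinus only — synapomorphy for {Acroina, Telaria, Therinus}.
Trait 6 (derived state '-') is unique to Acroina (autapomorphy; uninformative for grouping).
Most parsimonious ingroup topology: (((Helioaria,((Acroina,Telaria),Therinus)),Pachyana),Ichnis).
The clade {Acroina, Telaria, Therinus} is supported by Trait 5: its derived state '-' occurs in exactly those taxa and in no other taxon (including the outgroup).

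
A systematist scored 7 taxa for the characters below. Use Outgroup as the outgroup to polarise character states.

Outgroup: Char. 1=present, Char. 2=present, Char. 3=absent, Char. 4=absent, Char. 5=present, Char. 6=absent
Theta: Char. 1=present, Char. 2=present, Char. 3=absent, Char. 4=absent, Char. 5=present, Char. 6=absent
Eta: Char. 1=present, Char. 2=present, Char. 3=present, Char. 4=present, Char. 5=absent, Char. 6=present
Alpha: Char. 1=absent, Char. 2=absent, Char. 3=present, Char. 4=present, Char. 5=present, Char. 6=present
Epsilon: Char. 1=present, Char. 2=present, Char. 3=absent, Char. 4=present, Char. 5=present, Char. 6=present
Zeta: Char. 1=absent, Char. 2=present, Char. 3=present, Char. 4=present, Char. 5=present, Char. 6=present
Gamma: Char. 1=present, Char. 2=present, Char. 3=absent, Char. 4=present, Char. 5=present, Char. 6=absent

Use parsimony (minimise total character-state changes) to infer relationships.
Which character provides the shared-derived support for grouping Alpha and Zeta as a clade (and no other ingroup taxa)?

Character polarity is set by the outgroup: the derived state is whichever differs from the outgroup's state, so for Char. 1, Char. 2, Char. 5 the derived state is 'absent', and for the remaining characters it is 'present'.
Char. 1 (derived state 'absent') is shared by Alpha and Zeta — a synapomorphy uniting that clade.
Char. 2: derived state 'absent' in Alpha only — an autapomorphy, so it tells us nothing about relationships among taxa.
Char. 3: derived state 'present' in Alpha, Eta, and Zeta only — synapomorphy for {Alpha, Eta, Zeta}.
Char. 4 (derived state 'present') is shared by Alpha, Epsilon, Eta, Gamma, and Zeta — a synapomorphy uniting that clade.
Char. 5: derived state 'absent' in Eta only — an autapomorphy, so it tells us nothing about relationships among taxa.
Char. 6 (derived state 'present') is shared by Alpha, Epsilon, Eta, and Zeta — a synapomorphy uniting that clade.
Most parsimonious ingroup topology: (Theta,(((Eta,(Alpha,Zeta)),Epsilon),Gamma)).
The clade {Alpha, Zeta} is supported by Char. 1: its derived state 'absent' occurs in exactly those taxa and in no other taxon (including the outgroup).

Char. 1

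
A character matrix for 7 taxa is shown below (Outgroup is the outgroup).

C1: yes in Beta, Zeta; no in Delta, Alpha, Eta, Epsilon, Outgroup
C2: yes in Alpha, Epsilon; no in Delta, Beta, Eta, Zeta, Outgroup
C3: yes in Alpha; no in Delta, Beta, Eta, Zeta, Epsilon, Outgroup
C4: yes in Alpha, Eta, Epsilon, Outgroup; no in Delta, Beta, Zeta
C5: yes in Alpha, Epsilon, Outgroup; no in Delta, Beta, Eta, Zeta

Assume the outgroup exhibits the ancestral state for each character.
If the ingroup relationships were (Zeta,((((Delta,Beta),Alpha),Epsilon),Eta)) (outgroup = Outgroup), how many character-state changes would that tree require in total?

Map each character onto (Zeta,((((Delta,Beta),Alpha),Epsilon),Eta)) (rooted by Outgroup) and count the minimum state changes it requires (Fitch parsimony):
C1: 2; C2: 2; C3: 1; C4: 2; C5: 3.
Total tree length = 10.

10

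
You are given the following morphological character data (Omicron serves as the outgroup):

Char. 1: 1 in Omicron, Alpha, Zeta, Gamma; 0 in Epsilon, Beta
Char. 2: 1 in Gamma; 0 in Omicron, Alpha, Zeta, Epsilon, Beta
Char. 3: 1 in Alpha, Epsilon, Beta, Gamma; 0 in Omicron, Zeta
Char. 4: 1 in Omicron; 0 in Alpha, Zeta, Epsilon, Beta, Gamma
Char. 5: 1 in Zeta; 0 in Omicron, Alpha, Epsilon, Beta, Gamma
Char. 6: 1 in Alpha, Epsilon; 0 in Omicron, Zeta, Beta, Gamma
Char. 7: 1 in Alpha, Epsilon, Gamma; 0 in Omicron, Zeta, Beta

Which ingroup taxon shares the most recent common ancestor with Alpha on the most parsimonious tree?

Character polarity is set by the outgroup: the derived state is whichever differs from the outgroup's state, so for Char. 1, Char. 4 the derived state is '0', and for the remaining characters it is '1'.
Char. 1 (state '0') occurs in Beta and Epsilon but conflicts with the nesting implied by the other characters — most parsimoniously interpreted as homoplasy.
Char. 2 (derived state '1') is unique to Gamma (autapomorphy; uninformative for grouping).
Only Alpha, Beta, Epsilon, and Gamma show the derived state '1' for Char. 3, supporting them as a clade.
All ingroup taxa share the derived state '0' for Char. 4; it defines the ingroup but does not resolve relationships within it.
Char. 5: derived state '1' in Zeta only — an autapomorphy, so it tells us nothing about relationships among taxa.
Only Alpha and Epsilon show the derived state '1' for Char. 6, supporting them as a clade.
Only Alpha, Epsilon, and Gamma show the derived state '1' for Char. 7, supporting them as a clade.
Most parsimonious ingroup topology: ((((Alpha,Epsilon),Gamma),Beta),Zeta).
Alpha and Epsilon form a cherry on this tree, so they are sister taxa.

Epsilon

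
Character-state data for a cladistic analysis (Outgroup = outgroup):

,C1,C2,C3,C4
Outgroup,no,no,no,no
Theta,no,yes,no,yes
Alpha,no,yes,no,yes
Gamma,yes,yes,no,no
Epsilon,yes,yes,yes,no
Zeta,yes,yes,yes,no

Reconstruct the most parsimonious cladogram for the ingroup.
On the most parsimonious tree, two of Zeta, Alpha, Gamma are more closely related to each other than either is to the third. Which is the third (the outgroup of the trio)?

The outgroup has state 'no' for every character, so 'yes' is the derived state throughout.
C1 (derived state 'yes') is shared by Epsilon, Gamma, and Zeta — a synapomorphy uniting that clade.
C2 (derived state 'yes') is shared by all ingroup taxa — unites the whole ingroup.
Only Epsilon and Zeta show the derived state 'yes' for C3, supporting them as a clade.
C4: derived state 'yes' in Alpha and Theta only — synapomorphy for {Alpha, Theta}.
Most parsimonious ingroup topology: ((Theta,Alpha),(Gamma,(Epsilon,Zeta))).
Zeta and Gamma share a more recent common ancestor with each other than either does with Alpha, so Alpha is the least closely related of the three.

Alpha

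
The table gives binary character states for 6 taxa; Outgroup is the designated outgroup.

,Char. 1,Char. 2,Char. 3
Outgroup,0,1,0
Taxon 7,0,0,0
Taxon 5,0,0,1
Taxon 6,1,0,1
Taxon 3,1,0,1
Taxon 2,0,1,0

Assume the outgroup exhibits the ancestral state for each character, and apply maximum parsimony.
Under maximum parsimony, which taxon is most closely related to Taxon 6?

Character polarity is set by the outgroup: the derived state is whichever differs from the outgroup's state, so for Char. 2 the derived state is '0', and for the remaining characters it is '1'.
Char. 1 (derived state '1') is shared by Taxon 3 and Taxon 6 — a synapomorphy uniting that clade.
Char. 2 (derived state '0') is shared by Taxon 3, Taxon 5, Taxon 6, and Taxon 7 — a synapomorphy uniting that clade.
Only Taxon 3, Taxon 5, and Taxon 6 show the derived state '1' for Char. 3, supporting them as a clade.
Most parsimonious ingroup topology: ((Taxon 7,(Taxon 5,(Taxon 6,Taxon 3))),Taxon 2).
Taxon 6 and Taxon 3 form a cherry on this tree, so they are sister taxa.

Taxon 3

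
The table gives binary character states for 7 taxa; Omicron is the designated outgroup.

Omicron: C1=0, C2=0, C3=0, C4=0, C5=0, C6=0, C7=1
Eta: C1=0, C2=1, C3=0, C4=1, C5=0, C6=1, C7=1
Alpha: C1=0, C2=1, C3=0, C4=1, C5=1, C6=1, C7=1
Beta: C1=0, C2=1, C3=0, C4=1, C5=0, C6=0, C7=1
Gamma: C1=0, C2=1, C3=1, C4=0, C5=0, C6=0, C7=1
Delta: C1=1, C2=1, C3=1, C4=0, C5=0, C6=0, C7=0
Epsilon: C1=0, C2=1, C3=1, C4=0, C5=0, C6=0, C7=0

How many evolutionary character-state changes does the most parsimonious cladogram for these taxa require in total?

7

Character polarity is set by the outgroup: the derived state is whichever differs from the outgroup's state, so for C7 the derived state is '0', and for the remaining characters it is '1'.
C1: derived state '1' in Delta only — an autapomorphy, so it tells us nothing about relationships among taxa.
C2 (derived state '1') is shared by all ingroup taxa — unites the whole ingroup.
C3: derived state '1' in Delta, Epsilon, and Gamma only — synapomorphy for {Delta, Epsilon, Gamma}.
C4 (derived state '1') is shared by Alpha, Beta, and Eta — a synapomorphy uniting that clade.
C5: derived state '1' in Alpha only — an autapomorphy, so it tells us nothing about relationships among taxa.
C6: derived state '1' in Alpha and Eta only — synapomorphy for {Alpha, Eta}.
C7: derived state '0' in Delta and Epsilon only — synapomorphy for {Delta, Epsilon}.
Most parsimonious ingroup topology: (((Eta,Alpha),Beta),(Gamma,(Delta,Epsilon))).
Changes per character on this tree: C1: 1; C2: 1; C3: 1; C4: 1; C5: 1; C6: 1; C7: 1.
Total = 7.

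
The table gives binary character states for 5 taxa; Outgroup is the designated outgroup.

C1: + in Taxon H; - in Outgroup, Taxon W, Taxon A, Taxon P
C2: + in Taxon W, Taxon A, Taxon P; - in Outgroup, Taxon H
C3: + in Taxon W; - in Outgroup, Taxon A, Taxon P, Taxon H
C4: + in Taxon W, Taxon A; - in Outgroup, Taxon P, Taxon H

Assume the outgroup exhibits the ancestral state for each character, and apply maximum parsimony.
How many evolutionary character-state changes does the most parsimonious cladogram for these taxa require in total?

4

The outgroup has state '-' for every character, so '+' is the derived state throughout.
C1 (derived state '+') is unique to Taxon H (autapomorphy; uninformative for grouping).
Only Taxon A, Taxon P, and Taxon W show the derived state '+' for C2, supporting them as a clade.
C3 (derived state '+') is unique to Taxon W (autapomorphy; uninformative for grouping).
C4 (derived state '+') is shared by Taxon A and Taxon W — a synapomorphy uniting that clade.
Most parsimonious ingroup topology: (((Taxon W,Taxon A),Taxon P),Taxon H).
Changes per character on this tree: C1: 1; C2: 1; C3: 1; C4: 1.
Total = 4.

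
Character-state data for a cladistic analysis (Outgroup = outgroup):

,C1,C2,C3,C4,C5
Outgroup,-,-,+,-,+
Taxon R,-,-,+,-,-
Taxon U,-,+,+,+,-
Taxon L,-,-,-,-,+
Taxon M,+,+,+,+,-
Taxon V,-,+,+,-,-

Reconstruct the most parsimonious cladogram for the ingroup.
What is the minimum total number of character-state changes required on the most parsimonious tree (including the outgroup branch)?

Character polarity is set by the outgroup: the derived state is whichever differs from the outgroup's state, so for C3, C5 the derived state is '-', and for the remaining characters it is '+'.
C1 (derived state '+') is unique to Taxon M (autapomorphy; uninformative for grouping).
Only Taxon M, Taxon U, and Taxon V show the derived state '+' for C2, supporting them as a clade.
C3 (derived state '-') is unique to Taxon L (autapomorphy; uninformative for grouping).
C4: derived state '+' in Taxon M and Taxon U only — synapomorphy for {Taxon M, Taxon U}.
Only Taxon M, Taxon R, Taxon U, and Taxon V show the derived state '-' for C5, supporting them as a clade.
Most parsimonious ingroup topology: ((Taxon R,((Taxon U,Taxon M),Taxon V)),Taxon L).
Changes per character on this tree: C1: 1; C2: 1; C3: 1; C4: 1; C5: 1.
Total = 5.

5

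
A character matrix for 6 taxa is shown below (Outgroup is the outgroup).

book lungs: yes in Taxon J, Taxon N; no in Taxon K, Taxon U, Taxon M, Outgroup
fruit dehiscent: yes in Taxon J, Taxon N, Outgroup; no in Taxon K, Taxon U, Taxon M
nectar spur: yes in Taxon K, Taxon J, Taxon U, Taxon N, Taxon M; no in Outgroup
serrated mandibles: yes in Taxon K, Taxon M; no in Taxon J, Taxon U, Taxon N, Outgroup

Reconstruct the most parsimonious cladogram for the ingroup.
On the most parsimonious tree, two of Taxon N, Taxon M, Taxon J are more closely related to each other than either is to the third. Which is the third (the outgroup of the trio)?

Taxon M

Character polarity is set by the outgroup: the derived state is whichever differs from the outgroup's state, so for fruit dehiscent the derived state is 'no', and for the remaining characters it is 'yes'.
book lungs: derived state 'yes' in Taxon J and Taxon N only — synapomorphy for {Taxon J, Taxon N}.
fruit dehiscent: derived state 'no' in Taxon K, Taxon M, and Taxon U only — synapomorphy for {Taxon K, Taxon M, Taxon U}.
All ingroup taxa share the derived state 'yes' for nectar spur; it defines the ingroup but does not resolve relationships within it.
Only Taxon K and Taxon M show the derived state 'yes' for serrated mandibles, supporting them as a clade.
Most parsimonious ingroup topology: ((Taxon U,(Taxon K,Taxon M)),(Taxon N,Taxon J)).
Taxon N and Taxon J share a more recent common ancestor with each other than either does with Taxon M, so Taxon M is the least closely related of the three.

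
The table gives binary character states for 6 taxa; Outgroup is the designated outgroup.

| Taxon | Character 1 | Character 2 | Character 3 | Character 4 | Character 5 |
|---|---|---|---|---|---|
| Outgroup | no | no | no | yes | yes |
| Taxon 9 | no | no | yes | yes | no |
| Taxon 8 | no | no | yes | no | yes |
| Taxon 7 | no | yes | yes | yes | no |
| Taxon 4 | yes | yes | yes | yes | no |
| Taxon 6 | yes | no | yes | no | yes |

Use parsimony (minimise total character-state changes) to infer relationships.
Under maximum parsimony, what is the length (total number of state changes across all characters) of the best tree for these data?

6

Character polarity is set by the outgroup: the derived state is whichever differs from the outgroup's state, so for Character 4, Character 5 the derived state is 'no', and for the remaining characters it is 'yes'.
Character 1 (state 'yes') occurs in Taxon 4 and Taxon 6 but conflicts with the nesting implied by the other characters — most parsimoniously interpreted as homoplasy.
Character 2 (derived state 'yes') is shared by Taxon 4 and Taxon 7 — a synapomorphy uniting that clade.
All ingroup taxa share the derived state 'yes' for Character 3; it defines the ingroup but does not resolve relationships within it.
Character 4: derived state 'no' in Taxon 6 and Taxon 8 only — synapomorphy for {Taxon 6, Taxon 8}.
Character 5 (derived state 'no') is shared by Taxon 4, Taxon 7, and Taxon 9 — a synapomorphy uniting that clade.
Most parsimonious ingroup topology: ((Taxon 9,(Taxon 7,Taxon 4)),(Taxon 8,Taxon 6)).
Changes per character on this tree: Character 1: 2; Character 2: 1; Character 3: 1; Character 4: 1; Character 5: 1.
Total = 6.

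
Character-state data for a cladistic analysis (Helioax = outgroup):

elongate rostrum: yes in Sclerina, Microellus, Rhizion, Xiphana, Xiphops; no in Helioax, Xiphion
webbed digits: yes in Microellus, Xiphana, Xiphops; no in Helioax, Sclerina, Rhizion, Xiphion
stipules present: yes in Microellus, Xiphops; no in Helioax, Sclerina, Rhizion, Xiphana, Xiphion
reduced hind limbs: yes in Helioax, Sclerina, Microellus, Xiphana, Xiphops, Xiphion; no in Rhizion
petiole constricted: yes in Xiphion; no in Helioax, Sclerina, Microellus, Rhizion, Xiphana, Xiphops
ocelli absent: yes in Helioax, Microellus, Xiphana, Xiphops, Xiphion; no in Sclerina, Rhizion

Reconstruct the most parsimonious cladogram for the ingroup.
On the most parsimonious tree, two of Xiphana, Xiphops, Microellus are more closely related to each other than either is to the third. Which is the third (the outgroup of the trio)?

Character polarity is set by the outgroup: the derived state is whichever differs from the outgroup's state, so for reduced hind limbs, ocelli absent the derived state is 'no', and for the remaining characters it is 'yes'.
elongate rostrum: derived state 'yes' in Microellus, Rhizion, Sclerina, Xiphana, and Xiphops only — synapomorphy for {Microellus, Rhizion, Sclerina, Xiphana, Xiphops}.
Only Microellus, Xiphana, and Xiphops show the derived state 'yes' for webbed digits, supporting them as a clade.
stipules present: derived state 'yes' in Microellus and Xiphops only — synapomorphy for {Microellus, Xiphops}.
reduced hind limbs (derived state 'no') is unique to Rhizion (autapomorphy; uninformative for grouping).
petiole constricted: derived state 'yes' in Xiphion only — an autapomorphy, so it tells us nothing about relationships among taxa.
Only Rhizion and Sclerina show the derived state 'no' for ocelli absent, supporting them as a clade.
Most parsimonious ingroup topology: ((((Microellus,Xiphops),Xiphana),(Rhizion,Sclerina)),Xiphion).
Xiphops and Microellus share a more recent common ancestor with each other than either does with Xiphana, so Xiphana is the least closely related of the three.

Xiphana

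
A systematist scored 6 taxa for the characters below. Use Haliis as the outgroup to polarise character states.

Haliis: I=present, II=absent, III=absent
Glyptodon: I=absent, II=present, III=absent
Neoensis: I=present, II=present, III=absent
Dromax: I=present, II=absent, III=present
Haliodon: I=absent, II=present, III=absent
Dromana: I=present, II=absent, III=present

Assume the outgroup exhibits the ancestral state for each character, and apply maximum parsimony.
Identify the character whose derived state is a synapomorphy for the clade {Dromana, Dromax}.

Character polarity is set by the outgroup: the derived state is whichever differs from the outgroup's state, so for I the derived state is 'absent', and for the remaining characters it is 'present'.
I (derived state 'absent') is shared by Glyptodon and Haliodon — a synapomorphy uniting that clade.
II: derived state 'present' in Glyptodon, Haliodon, and Neoensis only — synapomorphy for {Glyptodon, Haliodon, Neoensis}.
III: derived state 'present' in Dromana and Dromax only — synapomorphy for {Dromana, Dromax}.
Most parsimonious ingroup topology: (((Glyptodon,Haliodon),Neoensis),(Dromax,Dromana)).
The clade {Dromana, Dromax} is supported by III: its derived state 'present' occurs in exactly those taxa and in no other taxon (including the outgroup).

III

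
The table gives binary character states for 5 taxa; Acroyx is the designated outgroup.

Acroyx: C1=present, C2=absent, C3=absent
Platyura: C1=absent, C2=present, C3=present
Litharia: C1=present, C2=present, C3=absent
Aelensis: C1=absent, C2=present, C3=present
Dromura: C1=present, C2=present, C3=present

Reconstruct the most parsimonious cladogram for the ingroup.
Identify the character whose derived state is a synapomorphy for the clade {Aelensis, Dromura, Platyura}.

C3

Character polarity is set by the outgroup: the derived state is whichever differs from the outgroup's state, so for C1 the derived state is 'absent', and for the remaining characters it is 'present'.
Only Aelensis and Platyura show the derived state 'absent' for C1, supporting them as a clade.
C2 (derived state 'present') is shared by all ingroup taxa — unites the whole ingroup.
C3: derived state 'present' in Aelensis, Dromura, and Platyura only — synapomorphy for {Aelensis, Dromura, Platyura}.
Most parsimonious ingroup topology: (((Platyura,Aelensis),Dromura),Litharia).
The clade {Aelensis, Dromura, Platyura} is supported by C3: its derived state 'present' occurs in exactly those taxa and in no other taxon (including the outgroup).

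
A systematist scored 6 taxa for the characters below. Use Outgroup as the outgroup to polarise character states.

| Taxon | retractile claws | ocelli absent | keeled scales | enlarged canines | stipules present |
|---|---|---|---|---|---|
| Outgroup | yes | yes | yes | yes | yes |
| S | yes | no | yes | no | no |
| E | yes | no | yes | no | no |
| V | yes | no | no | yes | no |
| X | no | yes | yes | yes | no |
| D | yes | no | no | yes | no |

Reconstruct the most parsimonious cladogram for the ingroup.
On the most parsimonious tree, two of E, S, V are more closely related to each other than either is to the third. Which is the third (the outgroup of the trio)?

The outgroup has state 'yes' for every character, so 'no' is the derived state throughout.
retractile claws (derived state 'no') is unique to X (autapomorphy; uninformative for grouping).
ocelli absent: derived state 'no' in D, E, S, and V only — synapomorphy for {D, E, S, V}.
keeled scales: derived state 'no' in D and V only — synapomorphy for {D, V}.
enlarged canines (derived state 'no') is shared by E and S — a synapomorphy uniting that clade.
All ingroup taxa share the derived state 'no' for stipules present; it defines the ingroup but does not resolve relationships within it.
Most parsimonious ingroup topology: (((S,E),(V,D)),X).
S and E share a more recent common ancestor with each other than either does with V, so V is the least closely related of the three.

V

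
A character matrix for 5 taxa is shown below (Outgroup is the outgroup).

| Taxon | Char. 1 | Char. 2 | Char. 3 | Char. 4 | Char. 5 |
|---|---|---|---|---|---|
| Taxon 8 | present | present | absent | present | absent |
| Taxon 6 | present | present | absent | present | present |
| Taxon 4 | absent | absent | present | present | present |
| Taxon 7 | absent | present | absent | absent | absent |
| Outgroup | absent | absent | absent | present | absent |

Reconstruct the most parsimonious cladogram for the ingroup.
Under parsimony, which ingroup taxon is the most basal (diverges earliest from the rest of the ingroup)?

Character polarity is set by the outgroup: the derived state is whichever differs from the outgroup's state, so for Char. 4 the derived state is 'absent', and for the remaining characters it is 'present'.
Char. 1: derived state 'present' in Taxon 6 and Taxon 8 only — synapomorphy for {Taxon 6, Taxon 8}.
Char. 2 (derived state 'present') is shared by Taxon 6, Taxon 7, and Taxon 8 — a synapomorphy uniting that clade.
Char. 3: derived state 'present' in Taxon 4 only — an autapomorphy, so it tells us nothing about relationships among taxa.
Char. 4 (derived state 'absent') is unique to Taxon 7 (autapomorphy; uninformative for grouping).
Char. 5 groups Taxon 4 and Taxon 6, which is incompatible with the clades supported by the remaining characters; treating it as convergent (homoplasy) costs fewer steps than any alternative tree.
Most parsimonious ingroup topology: (Taxon 4,(Taxon 7,(Taxon 6,Taxon 8))).
Taxon 4 is sister to the clade containing all other ingroup taxa, so it is the earliest-diverging (most basal) ingroup lineage.

Taxon 4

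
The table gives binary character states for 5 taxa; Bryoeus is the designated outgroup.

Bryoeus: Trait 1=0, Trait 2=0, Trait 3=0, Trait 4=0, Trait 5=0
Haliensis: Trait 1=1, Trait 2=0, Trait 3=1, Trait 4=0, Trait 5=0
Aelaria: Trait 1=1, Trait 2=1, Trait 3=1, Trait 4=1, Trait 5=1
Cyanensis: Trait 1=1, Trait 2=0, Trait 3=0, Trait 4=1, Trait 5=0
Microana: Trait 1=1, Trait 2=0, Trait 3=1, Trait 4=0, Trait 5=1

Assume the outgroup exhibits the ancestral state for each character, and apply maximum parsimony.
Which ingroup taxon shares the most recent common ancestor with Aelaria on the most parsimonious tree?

The outgroup has state '0' for every character, so '1' is the derived state throughout.
All ingroup taxa share the derived state '1' for Trait 1; it defines the ingroup but does not resolve relationships within it.
Trait 2 (derived state '1') is unique to Aelaria (autapomorphy; uninformative for grouping).
Trait 3: derived state '1' in Aelaria, Haliensis, and Microana only — synapomorphy for {Aelaria, Haliensis, Microana}.
Trait 4 (state '1') occurs in Aelaria and Cyanensis but conflicts with the nesting implied by the other characters — most parsimoniously interpreted as homoplasy.
Trait 5 (derived state '1') is shared by Aelaria and Microana — a synapomorphy uniting that clade.
Most parsimonious ingroup topology: ((Haliensis,(Aelaria,Microana)),Cyanensis).
Aelaria and Microana form a cherry on this tree, so they are sister taxa.

Microana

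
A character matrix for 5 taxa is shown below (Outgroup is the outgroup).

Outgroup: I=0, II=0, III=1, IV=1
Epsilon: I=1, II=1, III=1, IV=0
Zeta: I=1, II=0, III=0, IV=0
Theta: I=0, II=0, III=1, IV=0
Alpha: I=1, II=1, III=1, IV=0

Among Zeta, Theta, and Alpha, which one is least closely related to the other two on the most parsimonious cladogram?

Character polarity is set by the outgroup: the derived state is whichever differs from the outgroup's state, so for III, IV the derived state is '0', and for the remaining characters it is '1'.
I (derived state '1') is shared by Alpha, Epsilon, and Zeta — a synapomorphy uniting that clade.
II (derived state '1') is shared by Alpha and Epsilon — a synapomorphy uniting that clade.
III: derived state '0' in Zeta only — an autapomorphy, so it tells us nothing about relationships among taxa.
IV (derived state '0') is shared by all ingroup taxa — unites the whole ingroup.
Most parsimonious ingroup topology: (((Epsilon,Alpha),Zeta),Theta).
Alpha and Zeta share a more recent common ancestor with each other than either does with Theta, so Theta is the least closely related of the three.

Theta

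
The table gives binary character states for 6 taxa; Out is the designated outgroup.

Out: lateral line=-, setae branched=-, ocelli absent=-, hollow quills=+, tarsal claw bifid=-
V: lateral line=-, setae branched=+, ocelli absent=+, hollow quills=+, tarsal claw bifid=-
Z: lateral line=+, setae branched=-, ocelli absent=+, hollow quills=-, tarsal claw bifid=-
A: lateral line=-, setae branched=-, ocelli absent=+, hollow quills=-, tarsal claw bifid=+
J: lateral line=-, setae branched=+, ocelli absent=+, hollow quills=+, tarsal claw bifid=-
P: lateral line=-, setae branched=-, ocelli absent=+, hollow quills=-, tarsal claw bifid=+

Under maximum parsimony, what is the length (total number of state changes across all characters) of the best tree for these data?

5

Character polarity is set by the outgroup: the derived state is whichever differs from the outgroup's state, so for hollow quills the derived state is '-', and for the remaining characters it is '+'.
lateral line: derived state '+' in Z only — an autapomorphy, so it tells us nothing about relationships among taxa.
setae branched: derived state '+' in J and V only — synapomorphy for {J, V}.
ocelli absent (derived state '+') is shared by all ingroup taxa — unites the whole ingroup.
hollow quills (derived state '-') is shared by A, P, and Z — a synapomorphy uniting that clade.
tarsal claw bifid: derived state '+' in A and P only — synapomorphy for {A, P}.
Most parsimonious ingroup topology: ((V,J),(Z,(A,P))).
Changes per character on this tree: lateral line: 1; setae branched: 1; ocelli absent: 1; hollow quills: 1; tarsal claw bifid: 1.
Total = 5.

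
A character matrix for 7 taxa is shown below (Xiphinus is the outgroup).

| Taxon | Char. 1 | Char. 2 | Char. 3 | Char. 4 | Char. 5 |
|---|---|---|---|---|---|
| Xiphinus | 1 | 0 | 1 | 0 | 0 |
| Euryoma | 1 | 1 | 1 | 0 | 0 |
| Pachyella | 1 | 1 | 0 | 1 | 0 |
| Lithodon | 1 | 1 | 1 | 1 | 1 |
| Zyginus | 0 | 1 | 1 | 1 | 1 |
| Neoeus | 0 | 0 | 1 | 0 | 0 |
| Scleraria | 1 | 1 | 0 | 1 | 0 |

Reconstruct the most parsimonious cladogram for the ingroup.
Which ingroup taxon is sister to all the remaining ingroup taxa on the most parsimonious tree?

Neoeus

Character polarity is set by the outgroup: the derived state is whichever differs from the outgroup's state, so for Char. 1, Char. 3 the derived state is '0', and for the remaining characters it is '1'.
Char. 1 groups Neoeus and Zyginus, which is incompatible with the clades supported by the remaining characters; treating it as convergent (homoplasy) costs fewer steps than any alternative tree.
Only Euryoma, Lithodon, Pachyella, Scleraria, and Zyginus show the derived state '1' for Char. 2, supporting them as a clade.
Char. 3: derived state '0' in Pachyella and Scleraria only — synapomorphy for {Pachyella, Scleraria}.
Char. 4 (derived state '1') is shared by Lithodon, Pachyella, Scleraria, and Zyginus — a synapomorphy uniting that clade.
Char. 5: derived state '1' in Lithodon and Zyginus only — synapomorphy for {Lithodon, Zyginus}.
Most parsimonious ingroup topology: ((Euryoma,((Pachyella,Scleraria),(Lithodon,Zyginus))),Neoeus).
Neoeus is sister to the clade containing all other ingroup taxa, so it is the earliest-diverging (most basal) ingroup lineage.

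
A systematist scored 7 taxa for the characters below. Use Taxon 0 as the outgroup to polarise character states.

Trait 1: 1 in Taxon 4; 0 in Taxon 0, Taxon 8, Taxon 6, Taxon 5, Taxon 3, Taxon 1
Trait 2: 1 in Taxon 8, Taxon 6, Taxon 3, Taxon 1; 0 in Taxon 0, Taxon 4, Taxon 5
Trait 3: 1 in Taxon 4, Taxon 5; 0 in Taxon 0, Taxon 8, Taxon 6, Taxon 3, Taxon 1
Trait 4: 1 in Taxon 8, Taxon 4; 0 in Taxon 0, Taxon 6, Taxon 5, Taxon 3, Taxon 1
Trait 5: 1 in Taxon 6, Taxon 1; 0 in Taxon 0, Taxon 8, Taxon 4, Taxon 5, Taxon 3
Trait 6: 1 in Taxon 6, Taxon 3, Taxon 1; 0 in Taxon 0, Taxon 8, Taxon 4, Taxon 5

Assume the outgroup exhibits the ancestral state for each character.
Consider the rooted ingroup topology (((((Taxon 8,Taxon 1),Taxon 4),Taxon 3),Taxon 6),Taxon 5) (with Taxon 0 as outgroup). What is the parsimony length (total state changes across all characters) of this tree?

Map each character onto (((((Taxon 8,Taxon 1),Taxon 4),Taxon 3),Taxon 6),Taxon 5) (rooted by Taxon 0) and count the minimum state changes it requires (Fitch parsimony):
Trait 1: 1; Trait 2: 2; Trait 3: 2; Trait 4: 2; Trait 5: 2; Trait 6: 3.
Total tree length = 12.

12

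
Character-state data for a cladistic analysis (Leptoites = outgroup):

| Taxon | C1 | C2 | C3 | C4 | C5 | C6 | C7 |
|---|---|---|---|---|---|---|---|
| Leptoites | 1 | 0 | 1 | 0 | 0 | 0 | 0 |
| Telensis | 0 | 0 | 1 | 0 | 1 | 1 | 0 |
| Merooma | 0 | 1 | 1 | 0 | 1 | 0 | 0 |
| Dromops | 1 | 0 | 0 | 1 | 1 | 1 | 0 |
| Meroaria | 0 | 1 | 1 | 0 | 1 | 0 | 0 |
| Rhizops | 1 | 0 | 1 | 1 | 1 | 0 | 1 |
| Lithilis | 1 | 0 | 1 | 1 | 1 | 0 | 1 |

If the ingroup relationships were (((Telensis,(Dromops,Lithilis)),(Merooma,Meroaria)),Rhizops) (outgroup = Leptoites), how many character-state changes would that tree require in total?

11

Map each character onto (((Telensis,(Dromops,Lithilis)),(Merooma,Meroaria)),Rhizops) (rooted by Leptoites) and count the minimum state changes it requires (Fitch parsimony):
C1: 2; C2: 1; C3: 1; C4: 2; C5: 1; C6: 2; C7: 2.
Total tree length = 11.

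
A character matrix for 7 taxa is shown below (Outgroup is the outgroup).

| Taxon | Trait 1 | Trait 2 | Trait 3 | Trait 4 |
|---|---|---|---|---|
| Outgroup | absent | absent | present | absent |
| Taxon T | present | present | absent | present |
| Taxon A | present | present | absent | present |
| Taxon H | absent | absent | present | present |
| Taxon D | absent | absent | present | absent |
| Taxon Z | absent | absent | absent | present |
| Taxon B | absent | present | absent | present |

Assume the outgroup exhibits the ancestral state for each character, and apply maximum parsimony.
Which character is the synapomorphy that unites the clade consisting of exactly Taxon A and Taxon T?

Trait 1

Character polarity is set by the outgroup: the derived state is whichever differs from the outgroup's state, so for Trait 3 the derived state is 'absent', and for the remaining characters it is 'present'.
Trait 1: derived state 'present' in Taxon A and Taxon T only — synapomorphy for {Taxon A, Taxon T}.
Trait 2: derived state 'present' in Taxon A, Taxon B, and Taxon T only — synapomorphy for {Taxon A, Taxon B, Taxon T}.
Only Taxon A, Taxon B, Taxon T, and Taxon Z show the derived state 'absent' for Trait 3, supporting them as a clade.
Trait 4: derived state 'present' in Taxon A, Taxon B, Taxon H, Taxon T, and Taxon Z only — synapomorphy for {Taxon A, Taxon B, Taxon H, Taxon T, Taxon Z}.
Most parsimonious ingroup topology: (((((Taxon T,Taxon A),Taxon B),Taxon Z),Taxon H),Taxon D).
The clade {Taxon A, Taxon T} is supported by Trait 1: its derived state 'present' occurs in exactly those taxa and in no other taxon (including the outgroup).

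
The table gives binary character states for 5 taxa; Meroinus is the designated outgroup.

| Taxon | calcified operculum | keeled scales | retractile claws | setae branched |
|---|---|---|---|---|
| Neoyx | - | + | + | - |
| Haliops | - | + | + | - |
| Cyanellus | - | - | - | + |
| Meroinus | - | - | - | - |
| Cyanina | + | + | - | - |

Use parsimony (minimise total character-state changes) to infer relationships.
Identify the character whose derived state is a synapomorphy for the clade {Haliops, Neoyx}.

retractile claws

The outgroup has state '-' for every character, so '+' is the derived state throughout.
calcified operculum: derived state '+' in Cyanina only — an autapomorphy, so it tells us nothing about relationships among taxa.
keeled scales (derived state '+') is shared by Cyanina, Haliops, and Neoyx — a synapomorphy uniting that clade.
retractile claws (derived state '+') is shared by Haliops and Neoyx — a synapomorphy uniting that clade.
setae branched: derived state '+' in Cyanellus only — an autapomorphy, so it tells us nothing about relationships among taxa.
Most parsimonious ingroup topology: ((Cyanina,(Haliops,Neoyx)),Cyanellus).
The clade {Haliops, Neoyx} is supported by retractile claws: its derived state '+' occurs in exactly those taxa and in no other taxon (including the outgroup).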